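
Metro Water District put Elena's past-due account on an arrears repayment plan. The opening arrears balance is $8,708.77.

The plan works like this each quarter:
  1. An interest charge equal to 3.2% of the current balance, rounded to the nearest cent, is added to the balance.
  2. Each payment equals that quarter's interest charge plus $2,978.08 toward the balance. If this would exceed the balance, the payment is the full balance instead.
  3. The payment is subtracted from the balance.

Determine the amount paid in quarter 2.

Quarter 1: opening $8,708.77; interest $278.68 → $8,987.45; payment $3,256.76; balance $5,730.69
Quarter 2: opening $5,730.69; interest $183.38 → $5,914.07; payment $3,161.46; balance $2,752.61

$3,161.46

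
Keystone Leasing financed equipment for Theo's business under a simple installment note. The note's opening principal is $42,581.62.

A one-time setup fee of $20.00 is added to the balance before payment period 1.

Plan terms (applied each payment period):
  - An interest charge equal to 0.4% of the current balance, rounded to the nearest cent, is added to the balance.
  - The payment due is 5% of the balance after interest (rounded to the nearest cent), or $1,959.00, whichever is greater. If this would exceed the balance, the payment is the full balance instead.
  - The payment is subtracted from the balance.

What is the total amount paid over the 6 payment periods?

$12,014.40

# | Opening | Interest | Payment | End bal
1 | $42,601.62 | $170.41 | $2,138.60 | $40,633.43
2 | $40,633.43 | $162.53 | $2,039.80 | $38,756.16
3 | $38,756.16 | $155.02 | $1,959.00 | $36,952.18
4 | $36,952.18 | $147.81 | $1,959.00 | $35,140.99
5 | $35,140.99 | $140.56 | $1,959.00 | $33,322.55
6 | $33,322.55 | $133.29 | $1,959.00 | $31,496.84
Total paid: $12,014.40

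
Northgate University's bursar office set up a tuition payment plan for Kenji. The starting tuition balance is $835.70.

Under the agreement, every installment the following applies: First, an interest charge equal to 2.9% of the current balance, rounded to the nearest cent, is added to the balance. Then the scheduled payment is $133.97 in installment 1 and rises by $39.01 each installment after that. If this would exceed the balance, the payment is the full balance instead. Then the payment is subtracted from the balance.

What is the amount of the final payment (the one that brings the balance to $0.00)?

Installment 1: opening $835.70; interest $24.24 → $859.94; payment $133.97; balance $725.97
Installment 2: opening $725.97; interest $21.05 → $747.02; payment $172.98; balance $574.04
Installment 3: opening $574.04; interest $16.65 → $590.69; payment $211.99; balance $378.70
Installment 4: opening $378.70; interest $10.98 → $389.68; payment $251.00; balance $138.68
Installment 5: opening $138.68; interest $4.02 → $142.70; payment $142.70; balance $0.00

$142.70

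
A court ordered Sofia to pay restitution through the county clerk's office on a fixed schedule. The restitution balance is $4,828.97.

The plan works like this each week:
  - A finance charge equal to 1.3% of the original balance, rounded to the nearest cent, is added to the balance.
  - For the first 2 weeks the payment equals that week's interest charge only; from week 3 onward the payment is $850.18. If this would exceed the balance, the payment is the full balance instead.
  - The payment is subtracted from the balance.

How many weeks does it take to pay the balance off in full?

Week 1: $4,828.97 +$62.78 interest = $4,891.75; pay $62.78 → $4,828.97
Week 2: $4,828.97 +$62.78 interest = $4,891.75; pay $62.78 → $4,828.97
Week 3: $4,828.97 +$62.78 interest = $4,891.75; pay $850.18 → $4,041.57
Week 4: $4,041.57 +$62.78 interest = $4,104.35; pay $850.18 → $3,254.17
Week 5: $3,254.17 +$62.78 interest = $3,316.95; pay $850.18 → $2,466.77
Week 6: $2,466.77 +$62.78 interest = $2,529.55; pay $850.18 → $1,679.37
Week 7: $1,679.37 +$62.78 interest = $1,742.15; pay $850.18 → $891.97
Week 8: $891.97 +$62.78 interest = $954.75; pay $850.18 → $104.57
Week 9: $104.57 +$62.78 interest = $167.35; pay $167.35 → $0.00
Balance reaches $0.00 in week 9.

9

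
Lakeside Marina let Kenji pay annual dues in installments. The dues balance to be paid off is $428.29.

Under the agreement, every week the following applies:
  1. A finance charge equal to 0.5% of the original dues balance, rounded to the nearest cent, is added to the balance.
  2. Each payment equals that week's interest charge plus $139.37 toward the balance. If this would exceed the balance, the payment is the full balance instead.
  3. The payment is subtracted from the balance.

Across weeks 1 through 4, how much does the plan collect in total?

$436.85

Week 1: $428.29 +$2.14 interest = $430.43; pay $141.51 → $288.92
Week 2: $288.92 +$2.14 interest = $291.06; pay $141.51 → $149.55
Week 3: $149.55 +$2.14 interest = $151.69; pay $141.51 → $10.18
Week 4: $10.18 +$2.14 interest = $12.32; pay $12.32 → $0.00
Total paid: $436.85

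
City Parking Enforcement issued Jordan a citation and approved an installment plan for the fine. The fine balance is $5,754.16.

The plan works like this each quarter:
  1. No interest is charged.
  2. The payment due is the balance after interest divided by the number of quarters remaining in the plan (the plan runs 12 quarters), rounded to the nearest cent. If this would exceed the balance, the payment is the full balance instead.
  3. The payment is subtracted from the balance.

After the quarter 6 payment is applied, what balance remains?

$2,877.09

Quarter 1: opening $5,754.16; payment $479.51; balance $5,274.65
Quarter 2: opening $5,274.65; payment $479.51; balance $4,795.14
Quarter 3: opening $4,795.14; payment $479.51; balance $4,315.63
Quarter 4: opening $4,315.63; payment $479.51; balance $3,836.12
Quarter 5: opening $3,836.12; payment $479.52; balance $3,356.60
Quarter 6: opening $3,356.60; payment $479.51; balance $2,877.09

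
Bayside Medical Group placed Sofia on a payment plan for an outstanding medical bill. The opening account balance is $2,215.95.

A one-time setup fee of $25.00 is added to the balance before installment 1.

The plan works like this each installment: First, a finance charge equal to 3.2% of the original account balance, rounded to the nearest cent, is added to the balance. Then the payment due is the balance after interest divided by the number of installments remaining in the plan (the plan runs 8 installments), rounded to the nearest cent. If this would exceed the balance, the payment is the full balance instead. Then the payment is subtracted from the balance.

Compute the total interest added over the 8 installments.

Installment 1: $2,240.95 +$70.91 interest = $2,311.86; pay $288.98 → $2,022.88
Installment 2: $2,022.88 +$70.91 interest = $2,093.79; pay $299.11 → $1,794.68
Installment 3: $1,794.68 +$70.91 interest = $1,865.59; pay $310.93 → $1,554.66
Installment 4: $1,554.66 +$70.91 interest = $1,625.57; pay $325.11 → $1,300.46
Installment 5: $1,300.46 +$70.91 interest = $1,371.37; pay $342.84 → $1,028.53
Installment 6: $1,028.53 +$70.91 interest = $1,099.44; pay $366.48 → $732.96
Installment 7: $732.96 +$70.91 interest = $803.87; pay $401.94 → $401.93
Installment 8: $401.93 +$70.91 interest = $472.84; pay $472.84 → $0.00
Total interest: $70.91 + $70.91 + $70.91 + $70.91 + $70.91 + $70.91 + $70.91 + $70.91 = $567.28

$567.28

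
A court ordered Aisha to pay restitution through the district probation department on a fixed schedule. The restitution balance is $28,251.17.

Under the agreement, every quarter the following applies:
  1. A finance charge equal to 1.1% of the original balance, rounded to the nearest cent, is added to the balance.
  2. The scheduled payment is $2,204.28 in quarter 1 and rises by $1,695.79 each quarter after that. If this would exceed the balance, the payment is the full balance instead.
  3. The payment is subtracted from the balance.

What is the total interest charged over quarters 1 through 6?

$1,864.56

Quarter 1: opening $28,251.17; interest $310.76 → $28,561.93; payment $2,204.28; balance $26,357.65
Quarter 2: opening $26,357.65; interest $310.76 → $26,668.41; payment $3,900.07; balance $22,768.34
Quarter 3: opening $22,768.34; interest $310.76 → $23,079.10; payment $5,595.86; balance $17,483.24
Quarter 4: opening $17,483.24; interest $310.76 → $17,794.00; payment $7,291.65; balance $10,502.35
Quarter 5: opening $10,502.35; interest $310.76 → $10,813.11; payment $8,987.44; balance $1,825.67
Quarter 6: opening $1,825.67; interest $310.76 → $2,136.43; payment $2,136.43; balance $0.00
Total interest: $310.76 + $310.76 + $310.76 + $310.76 + $310.76 + $310.76 = $1,864.56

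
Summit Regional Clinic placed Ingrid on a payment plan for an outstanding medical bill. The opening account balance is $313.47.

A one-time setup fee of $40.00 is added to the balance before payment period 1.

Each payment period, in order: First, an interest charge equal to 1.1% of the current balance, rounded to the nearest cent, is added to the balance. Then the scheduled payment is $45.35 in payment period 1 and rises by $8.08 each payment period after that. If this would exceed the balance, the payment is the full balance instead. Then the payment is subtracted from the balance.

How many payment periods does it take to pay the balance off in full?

# | Opening | Interest | Payment | End bal
1 | $353.47 | $3.89 | $45.35 | $312.01
2 | $312.01 | $3.43 | $53.43 | $262.01
3 | $262.01 | $2.88 | $61.51 | $203.38
4 | $203.38 | $2.24 | $69.59 | $136.03
5 | $136.03 | $1.50 | $77.67 | $59.86
6 | $59.86 | $0.66 | $60.52 | $0.00
Balance reaches $0.00 in payment period 6.

6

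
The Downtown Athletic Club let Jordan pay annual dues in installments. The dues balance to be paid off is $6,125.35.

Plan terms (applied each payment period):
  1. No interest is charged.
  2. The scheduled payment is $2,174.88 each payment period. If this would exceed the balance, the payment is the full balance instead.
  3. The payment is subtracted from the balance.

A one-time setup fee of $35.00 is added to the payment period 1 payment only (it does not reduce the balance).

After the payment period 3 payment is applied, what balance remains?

$0.00

# | Opening | Payment | Fee | End bal
1 | $6,125.35 | $2,174.88 | $35.00 | $3,950.47
2 | $3,950.47 | $2,174.88 | — | $1,775.59
3 | $1,775.59 | $1,775.59 | — | $0.00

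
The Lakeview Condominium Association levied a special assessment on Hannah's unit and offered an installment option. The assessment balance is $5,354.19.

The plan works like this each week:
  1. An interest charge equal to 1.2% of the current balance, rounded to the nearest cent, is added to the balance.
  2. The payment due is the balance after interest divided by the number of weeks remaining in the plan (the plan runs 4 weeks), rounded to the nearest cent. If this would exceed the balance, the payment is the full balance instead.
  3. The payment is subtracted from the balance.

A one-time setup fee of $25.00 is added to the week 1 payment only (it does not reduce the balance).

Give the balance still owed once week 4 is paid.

$0.00

Week 1: opening $5,354.19; interest $64.25 → $5,418.44; payment $1,354.61 (+ $25.00 fee); balance $4,063.83
Week 2: opening $4,063.83; interest $48.77 → $4,112.60; payment $1,370.87; balance $2,741.73
Week 3: opening $2,741.73; interest $32.90 → $2,774.63; payment $1,387.32; balance $1,387.31
Week 4: opening $1,387.31; interest $16.65 → $1,403.96; payment $1,403.96; balance $0.00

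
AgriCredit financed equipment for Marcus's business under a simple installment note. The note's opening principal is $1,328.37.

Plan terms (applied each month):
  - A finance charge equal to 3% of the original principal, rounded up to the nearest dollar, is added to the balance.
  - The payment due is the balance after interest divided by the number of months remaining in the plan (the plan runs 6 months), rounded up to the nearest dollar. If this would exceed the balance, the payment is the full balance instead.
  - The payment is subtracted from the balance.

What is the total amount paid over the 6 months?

Month 1: opening $1,328.37; interest $40.00 → $1,368.37; payment $229.00; balance $1,139.37
Month 2: opening $1,139.37; interest $40.00 → $1,179.37; payment $236.00; balance $943.37
Month 3: opening $943.37; interest $40.00 → $983.37; payment $246.00; balance $737.37
Month 4: opening $737.37; interest $40.00 → $777.37; payment $260.00; balance $517.37
Month 5: opening $517.37; interest $40.00 → $557.37; payment $279.00; balance $278.37
Month 6: opening $278.37; interest $40.00 → $318.37; payment $318.37; balance $0.00
Total paid: $1,568.37

$1,568.37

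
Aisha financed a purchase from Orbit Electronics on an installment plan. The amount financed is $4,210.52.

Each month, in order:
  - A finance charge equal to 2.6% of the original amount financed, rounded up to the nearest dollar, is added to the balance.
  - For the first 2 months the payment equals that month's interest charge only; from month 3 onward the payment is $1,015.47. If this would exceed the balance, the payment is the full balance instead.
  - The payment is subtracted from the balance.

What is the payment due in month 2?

$110.00

Month 1: $4,210.52 +$110.00 interest = $4,320.52; pay $110.00 → $4,210.52
Month 2: $4,210.52 +$110.00 interest = $4,320.52; pay $110.00 → $4,210.52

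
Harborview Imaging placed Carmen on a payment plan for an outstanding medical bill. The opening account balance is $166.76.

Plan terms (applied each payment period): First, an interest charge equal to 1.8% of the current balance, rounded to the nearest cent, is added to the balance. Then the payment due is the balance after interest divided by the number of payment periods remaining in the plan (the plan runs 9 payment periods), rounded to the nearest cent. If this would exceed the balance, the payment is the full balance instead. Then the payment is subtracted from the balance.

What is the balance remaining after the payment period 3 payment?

$117.29

# | Opening | Interest | Payment | End bal
1 | $166.76 | $3.00 | $18.86 | $150.90
2 | $150.90 | $2.72 | $19.20 | $134.42
3 | $134.42 | $2.42 | $19.55 | $117.29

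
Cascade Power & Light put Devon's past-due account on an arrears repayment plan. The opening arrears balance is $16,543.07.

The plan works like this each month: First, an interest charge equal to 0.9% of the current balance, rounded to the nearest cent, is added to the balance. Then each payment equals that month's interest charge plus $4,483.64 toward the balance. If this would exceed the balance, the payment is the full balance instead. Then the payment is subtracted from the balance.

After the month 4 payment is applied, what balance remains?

$0.00

Month 1: opening $16,543.07; interest $148.89 → $16,691.96; payment $4,632.53; balance $12,059.43
Month 2: opening $12,059.43; interest $108.53 → $12,167.96; payment $4,592.17; balance $7,575.79
Month 3: opening $7,575.79; interest $68.18 → $7,643.97; payment $4,551.82; balance $3,092.15
Month 4: opening $3,092.15; interest $27.83 → $3,119.98; payment $3,119.98; balance $0.00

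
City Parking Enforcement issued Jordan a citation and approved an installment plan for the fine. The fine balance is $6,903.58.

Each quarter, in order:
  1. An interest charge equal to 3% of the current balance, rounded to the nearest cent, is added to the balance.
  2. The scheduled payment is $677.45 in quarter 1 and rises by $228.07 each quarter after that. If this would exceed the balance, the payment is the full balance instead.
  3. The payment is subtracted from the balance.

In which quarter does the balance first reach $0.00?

7

Quarter 1: opening $6,903.58; interest $207.11 → $7,110.69; payment $677.45; balance $6,433.24
Quarter 2: opening $6,433.24; interest $193.00 → $6,626.24; payment $905.52; balance $5,720.72
Quarter 3: opening $5,720.72; interest $171.62 → $5,892.34; payment $1,133.59; balance $4,758.75
Quarter 4: opening $4,758.75; interest $142.76 → $4,901.51; payment $1,361.66; balance $3,539.85
Quarter 5: opening $3,539.85; interest $106.20 → $3,646.05; payment $1,589.73; balance $2,056.32
Quarter 6: opening $2,056.32; interest $61.69 → $2,118.01; payment $1,817.80; balance $300.21
Quarter 7: opening $300.21; interest $9.01 → $309.22; payment $309.22; balance $0.00
Balance reaches $0.00 in quarter 7.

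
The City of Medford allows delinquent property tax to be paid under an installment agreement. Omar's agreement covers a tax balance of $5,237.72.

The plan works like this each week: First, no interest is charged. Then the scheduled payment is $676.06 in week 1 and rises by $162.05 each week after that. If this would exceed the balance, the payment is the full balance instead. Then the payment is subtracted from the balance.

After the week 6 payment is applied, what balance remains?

$0.00

Week 1: $5,237.72 − $676.06 → $4,561.66
Week 2: $4,561.66 − $838.11 → $3,723.55
Week 3: $3,723.55 − $1,000.16 → $2,723.39
Week 4: $2,723.39 − $1,162.21 → $1,561.18
Week 5: $1,561.18 − $1,324.26 → $236.92
Week 6: $236.92 − $236.92 → $0.00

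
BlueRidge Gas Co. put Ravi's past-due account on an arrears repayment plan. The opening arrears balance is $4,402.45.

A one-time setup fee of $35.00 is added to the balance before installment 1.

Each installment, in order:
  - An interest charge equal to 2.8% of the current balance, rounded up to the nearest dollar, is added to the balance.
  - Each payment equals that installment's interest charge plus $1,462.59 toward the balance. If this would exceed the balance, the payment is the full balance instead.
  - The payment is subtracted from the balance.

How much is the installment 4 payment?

$51.68

Installment 1: opening $4,437.45; interest $125.00 → $4,562.45; payment $1,587.59; balance $2,974.86
Installment 2: opening $2,974.86; interest $84.00 → $3,058.86; payment $1,546.59; balance $1,512.27
Installment 3: opening $1,512.27; interest $43.00 → $1,555.27; payment $1,505.59; balance $49.68
Installment 4: opening $49.68; interest $2.00 → $51.68; payment $51.68; balance $0.00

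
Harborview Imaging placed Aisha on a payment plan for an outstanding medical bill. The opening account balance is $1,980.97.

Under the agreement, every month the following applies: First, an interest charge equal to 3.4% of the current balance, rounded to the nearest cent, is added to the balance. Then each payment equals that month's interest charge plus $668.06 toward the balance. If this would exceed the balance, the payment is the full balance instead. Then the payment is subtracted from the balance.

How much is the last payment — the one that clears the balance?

$666.77

Month 1: $1,980.97 +$67.35 interest = $2,048.32; pay $735.41 → $1,312.91
Month 2: $1,312.91 +$44.64 interest = $1,357.55; pay $712.70 → $644.85
Month 3: $644.85 +$21.92 interest = $666.77; pay $666.77 → $0.00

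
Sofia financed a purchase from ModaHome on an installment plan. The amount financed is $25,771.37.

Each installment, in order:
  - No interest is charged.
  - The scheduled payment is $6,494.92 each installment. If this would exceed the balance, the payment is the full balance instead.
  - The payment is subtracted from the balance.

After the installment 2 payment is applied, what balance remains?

Installment 1: $25,771.37 − $6,494.92 → $19,276.45
Installment 2: $19,276.45 − $6,494.92 → $12,781.53

$12,781.53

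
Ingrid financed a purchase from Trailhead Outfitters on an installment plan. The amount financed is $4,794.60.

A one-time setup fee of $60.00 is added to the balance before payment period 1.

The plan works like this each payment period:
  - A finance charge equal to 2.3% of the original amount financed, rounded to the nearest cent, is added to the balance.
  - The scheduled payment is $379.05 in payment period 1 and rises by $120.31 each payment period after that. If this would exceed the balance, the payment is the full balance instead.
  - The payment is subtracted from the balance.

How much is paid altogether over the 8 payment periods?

Payment period 1: opening $4,854.60; interest $110.28 → $4,964.88; payment $379.05; balance $4,585.83
Payment period 2: opening $4,585.83; interest $110.28 → $4,696.11; payment $499.36; balance $4,196.75
Payment period 3: opening $4,196.75; interest $110.28 → $4,307.03; payment $619.67; balance $3,687.36
Payment period 4: opening $3,687.36; interest $110.28 → $3,797.64; payment $739.98; balance $3,057.66
Payment period 5: opening $3,057.66; interest $110.28 → $3,167.94; payment $860.29; balance $2,307.65
Payment period 6: opening $2,307.65; interest $110.28 → $2,417.93; payment $980.60; balance $1,437.33
Payment period 7: opening $1,437.33; interest $110.28 → $1,547.61; payment $1,100.91; balance $446.70
Payment period 8: opening $446.70; interest $110.28 → $556.98; payment $556.98; balance $0.00
Total paid: $5,736.84

$5,736.84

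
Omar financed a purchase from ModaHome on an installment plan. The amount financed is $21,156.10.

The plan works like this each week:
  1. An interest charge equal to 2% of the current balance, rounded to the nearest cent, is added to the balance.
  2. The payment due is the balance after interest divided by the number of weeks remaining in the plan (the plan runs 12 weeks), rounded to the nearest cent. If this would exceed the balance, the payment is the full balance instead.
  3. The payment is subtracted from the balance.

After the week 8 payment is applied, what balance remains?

$8,262.58

Week 1: $21,156.10 +$423.12 interest = $21,579.22; pay $1,798.27 → $19,780.95
Week 2: $19,780.95 +$395.62 interest = $20,176.57; pay $1,834.23 → $18,342.34
Week 3: $18,342.34 +$366.85 interest = $18,709.19; pay $1,870.92 → $16,838.27
Week 4: $16,838.27 +$336.77 interest = $17,175.04; pay $1,908.34 → $15,266.70
Week 5: $15,266.70 +$305.33 interest = $15,572.03; pay $1,946.50 → $13,625.53
Week 6: $13,625.53 +$272.51 interest = $13,898.04; pay $1,985.43 → $11,912.61
Week 7: $11,912.61 +$238.25 interest = $12,150.86; pay $2,025.14 → $10,125.72
Week 8: $10,125.72 +$202.51 interest = $10,328.23; pay $2,065.65 → $8,262.58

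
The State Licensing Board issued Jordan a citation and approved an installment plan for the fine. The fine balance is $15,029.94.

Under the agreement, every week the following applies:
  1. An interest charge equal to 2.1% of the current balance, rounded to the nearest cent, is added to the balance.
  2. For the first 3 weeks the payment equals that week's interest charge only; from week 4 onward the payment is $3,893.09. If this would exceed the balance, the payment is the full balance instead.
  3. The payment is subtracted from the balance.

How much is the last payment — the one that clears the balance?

Week 1: opening $15,029.94; interest $315.63 → $15,345.57; payment $315.63; balance $15,029.94
Week 2: opening $15,029.94; interest $315.63 → $15,345.57; payment $315.63; balance $15,029.94
Week 3: opening $15,029.94; interest $315.63 → $15,345.57; payment $315.63; balance $15,029.94
Week 4: opening $15,029.94; interest $315.63 → $15,345.57; payment $3,893.09; balance $11,452.48
Week 5: opening $11,452.48; interest $240.50 → $11,692.98; payment $3,893.09; balance $7,799.89
Week 6: opening $7,799.89; interest $163.80 → $7,963.69; payment $3,893.09; balance $4,070.60
Week 7: opening $4,070.60; interest $85.48 → $4,156.08; payment $3,893.09; balance $262.99
Week 8: opening $262.99; interest $5.52 → $268.51; payment $268.51; balance $0.00

$268.51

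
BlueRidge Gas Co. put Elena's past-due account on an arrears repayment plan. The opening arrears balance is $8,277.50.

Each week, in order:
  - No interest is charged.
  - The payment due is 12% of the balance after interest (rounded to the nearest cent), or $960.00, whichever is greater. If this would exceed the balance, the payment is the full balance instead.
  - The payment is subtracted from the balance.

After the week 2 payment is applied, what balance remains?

Week 1: $8,277.50 − $993.30 → $7,284.20
Week 2: $7,284.20 − $960.00 → $6,324.20

$6,324.20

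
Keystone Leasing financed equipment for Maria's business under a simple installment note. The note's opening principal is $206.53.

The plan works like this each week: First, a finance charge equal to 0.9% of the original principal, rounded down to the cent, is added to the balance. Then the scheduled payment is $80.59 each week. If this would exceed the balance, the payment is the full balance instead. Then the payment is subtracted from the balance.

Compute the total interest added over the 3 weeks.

Week 1: $206.53 +$1.85 interest = $208.38; pay $80.59 → $127.79
Week 2: $127.79 +$1.85 interest = $129.64; pay $80.59 → $49.05
Week 3: $49.05 +$1.85 interest = $50.90; pay $50.90 → $0.00
Total interest: $1.85 + $1.85 + $1.85 = $5.55

$5.55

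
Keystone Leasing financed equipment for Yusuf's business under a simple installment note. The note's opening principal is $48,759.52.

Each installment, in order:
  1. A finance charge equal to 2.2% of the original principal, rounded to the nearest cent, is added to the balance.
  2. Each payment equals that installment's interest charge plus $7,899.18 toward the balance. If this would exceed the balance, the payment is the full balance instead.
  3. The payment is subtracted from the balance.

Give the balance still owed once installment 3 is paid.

$25,061.98

Installment 1: $48,759.52 +$1,072.71 interest = $49,832.23; pay $8,971.89 → $40,860.34
Installment 2: $40,860.34 +$1,072.71 interest = $41,933.05; pay $8,971.89 → $32,961.16
Installment 3: $32,961.16 +$1,072.71 interest = $34,033.87; pay $8,971.89 → $25,061.98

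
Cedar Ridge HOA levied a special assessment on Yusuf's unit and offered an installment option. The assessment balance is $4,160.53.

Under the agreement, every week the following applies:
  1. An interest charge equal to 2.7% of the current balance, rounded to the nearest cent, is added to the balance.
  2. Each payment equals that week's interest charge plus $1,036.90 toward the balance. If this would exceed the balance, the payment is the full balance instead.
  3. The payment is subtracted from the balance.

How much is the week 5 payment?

Week 1: opening $4,160.53; interest $112.33 → $4,272.86; payment $1,149.23; balance $3,123.63
Week 2: opening $3,123.63; interest $84.34 → $3,207.97; payment $1,121.24; balance $2,086.73
Week 3: opening $2,086.73; interest $56.34 → $2,143.07; payment $1,093.24; balance $1,049.83
Week 4: opening $1,049.83; interest $28.35 → $1,078.18; payment $1,065.25; balance $12.93
Week 5: opening $12.93; interest $0.35 → $13.28; payment $13.28; balance $0.00

$13.28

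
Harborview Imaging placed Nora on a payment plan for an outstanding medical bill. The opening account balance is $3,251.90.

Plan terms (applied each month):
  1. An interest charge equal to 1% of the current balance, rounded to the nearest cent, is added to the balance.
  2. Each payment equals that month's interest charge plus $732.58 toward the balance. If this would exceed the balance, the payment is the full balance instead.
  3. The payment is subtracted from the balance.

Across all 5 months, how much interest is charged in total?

Month 1: opening $3,251.90; interest $32.52 → $3,284.42; payment $765.10; balance $2,519.32
Month 2: opening $2,519.32; interest $25.19 → $2,544.51; payment $757.77; balance $1,786.74
Month 3: opening $1,786.74; interest $17.87 → $1,804.61; payment $750.45; balance $1,054.16
Month 4: opening $1,054.16; interest $10.54 → $1,064.70; payment $743.12; balance $321.58
Month 5: opening $321.58; interest $3.22 → $324.80; payment $324.80; balance $0.00
Total interest: $32.52 + $25.19 + $17.87 + $10.54 + $3.22 = $89.34

$89.34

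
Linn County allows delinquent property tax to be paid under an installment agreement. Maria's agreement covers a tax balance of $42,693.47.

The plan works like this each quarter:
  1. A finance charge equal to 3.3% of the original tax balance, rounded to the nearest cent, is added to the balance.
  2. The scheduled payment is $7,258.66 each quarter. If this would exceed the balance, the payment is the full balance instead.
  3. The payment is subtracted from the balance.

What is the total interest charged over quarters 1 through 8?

$11,271.04

Quarter 1: $42,693.47 +$1,408.88 interest = $44,102.35; pay $7,258.66 → $36,843.69
Quarter 2: $36,843.69 +$1,408.88 interest = $38,252.57; pay $7,258.66 → $30,993.91
Quarter 3: $30,993.91 +$1,408.88 interest = $32,402.79; pay $7,258.66 → $25,144.13
Quarter 4: $25,144.13 +$1,408.88 interest = $26,553.01; pay $7,258.66 → $19,294.35
Quarter 5: $19,294.35 +$1,408.88 interest = $20,703.23; pay $7,258.66 → $13,444.57
Quarter 6: $13,444.57 +$1,408.88 interest = $14,853.45; pay $7,258.66 → $7,594.79
Quarter 7: $7,594.79 +$1,408.88 interest = $9,003.67; pay $7,258.66 → $1,745.01
Quarter 8: $1,745.01 +$1,408.88 interest = $3,153.89; pay $3,153.89 → $0.00
Total interest: $1,408.88 + $1,408.88 + $1,408.88 + $1,408.88 + $1,408.88 + $1,408.88 + $1,408.88 + $1,408.88 = $11,271.04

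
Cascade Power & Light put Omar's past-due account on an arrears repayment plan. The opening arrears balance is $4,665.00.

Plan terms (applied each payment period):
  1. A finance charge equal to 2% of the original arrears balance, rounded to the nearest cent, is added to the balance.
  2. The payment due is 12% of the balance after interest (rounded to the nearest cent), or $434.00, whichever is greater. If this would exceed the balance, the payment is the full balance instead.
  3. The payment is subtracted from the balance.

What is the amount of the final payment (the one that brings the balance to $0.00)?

# | Opening | Interest | Payment | End bal
1 | $4,665.00 | $93.30 | $571.00 | $4,187.30
2 | $4,187.30 | $93.30 | $513.67 | $3,766.93
3 | $3,766.93 | $93.30 | $463.23 | $3,397.00
4 | $3,397.00 | $93.30 | $434.00 | $3,056.30
5 | $3,056.30 | $93.30 | $434.00 | $2,715.60
6 | $2,715.60 | $93.30 | $434.00 | $2,374.90
7 | $2,374.90 | $93.30 | $434.00 | $2,034.20
8 | $2,034.20 | $93.30 | $434.00 | $1,693.50
9 | $1,693.50 | $93.30 | $434.00 | $1,352.80
10 | $1,352.80 | $93.30 | $434.00 | $1,012.10
11 | $1,012.10 | $93.30 | $434.00 | $671.40
12 | $671.40 | $93.30 | $434.00 | $330.70
13 | $330.70 | $93.30 | $424.00 | $0.00

$424.00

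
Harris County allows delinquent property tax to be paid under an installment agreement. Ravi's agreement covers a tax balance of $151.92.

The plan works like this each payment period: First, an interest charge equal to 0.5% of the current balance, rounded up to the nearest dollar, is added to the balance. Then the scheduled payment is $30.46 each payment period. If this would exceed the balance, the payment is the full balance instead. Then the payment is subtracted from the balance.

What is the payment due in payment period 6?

$5.62

Payment period 1: opening $151.92; interest $1.00 → $152.92; payment $30.46; balance $122.46
Payment period 2: opening $122.46; interest $1.00 → $123.46; payment $30.46; balance $93.00
Payment period 3: opening $93.00; interest $1.00 → $94.00; payment $30.46; balance $63.54
Payment period 4: opening $63.54; interest $1.00 → $64.54; payment $30.46; balance $34.08
Payment period 5: opening $34.08; interest $1.00 → $35.08; payment $30.46; balance $4.62
Payment period 6: opening $4.62; interest $1.00 → $5.62; payment $5.62; balance $0.00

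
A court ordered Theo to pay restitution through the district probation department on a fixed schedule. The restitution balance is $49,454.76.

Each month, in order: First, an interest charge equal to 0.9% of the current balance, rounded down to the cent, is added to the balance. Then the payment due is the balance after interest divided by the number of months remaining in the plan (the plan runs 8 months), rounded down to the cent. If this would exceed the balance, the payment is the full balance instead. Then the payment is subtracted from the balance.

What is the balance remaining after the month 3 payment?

Month 1: $49,454.76 +$445.09 interest = $49,899.85; pay $6,237.48 → $43,662.37
Month 2: $43,662.37 +$392.96 interest = $44,055.33; pay $6,293.61 → $37,761.72
Month 3: $37,761.72 +$339.85 interest = $38,101.57; pay $6,350.26 → $31,751.31

$31,751.31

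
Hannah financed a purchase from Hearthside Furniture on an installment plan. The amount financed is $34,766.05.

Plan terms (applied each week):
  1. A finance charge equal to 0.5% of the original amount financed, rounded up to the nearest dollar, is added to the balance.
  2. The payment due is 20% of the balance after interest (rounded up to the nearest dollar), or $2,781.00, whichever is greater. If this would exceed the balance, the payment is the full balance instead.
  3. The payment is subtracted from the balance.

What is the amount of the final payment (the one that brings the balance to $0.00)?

Week 1: opening $34,766.05; interest $174.00 → $34,940.05; payment $6,989.00; balance $27,951.05
Week 2: opening $27,951.05; interest $174.00 → $28,125.05; payment $5,626.00; balance $22,499.05
Week 3: opening $22,499.05; interest $174.00 → $22,673.05; payment $4,535.00; balance $18,138.05
Week 4: opening $18,138.05; interest $174.00 → $18,312.05; payment $3,663.00; balance $14,649.05
Week 5: opening $14,649.05; interest $174.00 → $14,823.05; payment $2,965.00; balance $11,858.05
Week 6: opening $11,858.05; interest $174.00 → $12,032.05; payment $2,781.00; balance $9,251.05
Week 7: opening $9,251.05; interest $174.00 → $9,425.05; payment $2,781.00; balance $6,644.05
Week 8: opening $6,644.05; interest $174.00 → $6,818.05; payment $2,781.00; balance $4,037.05
Week 9: opening $4,037.05; interest $174.00 → $4,211.05; payment $2,781.00; balance $1,430.05
Week 10: opening $1,430.05; interest $174.00 → $1,604.05; payment $1,604.05; balance $0.00

$1,604.05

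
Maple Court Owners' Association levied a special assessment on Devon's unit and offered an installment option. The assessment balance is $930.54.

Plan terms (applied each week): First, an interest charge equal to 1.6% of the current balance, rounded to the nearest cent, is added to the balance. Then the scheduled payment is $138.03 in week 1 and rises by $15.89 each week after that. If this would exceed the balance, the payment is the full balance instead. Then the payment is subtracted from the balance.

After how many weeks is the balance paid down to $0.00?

6

Week 1: opening $930.54; interest $14.89 → $945.43; payment $138.03; balance $807.40
Week 2: opening $807.40; interest $12.92 → $820.32; payment $153.92; balance $666.40
Week 3: opening $666.40; interest $10.66 → $677.06; payment $169.81; balance $507.25
Week 4: opening $507.25; interest $8.12 → $515.37; payment $185.70; balance $329.67
Week 5: opening $329.67; interest $5.27 → $334.94; payment $201.59; balance $133.35
Week 6: opening $133.35; interest $2.13 → $135.48; payment $135.48; balance $0.00
Balance reaches $0.00 in week 6.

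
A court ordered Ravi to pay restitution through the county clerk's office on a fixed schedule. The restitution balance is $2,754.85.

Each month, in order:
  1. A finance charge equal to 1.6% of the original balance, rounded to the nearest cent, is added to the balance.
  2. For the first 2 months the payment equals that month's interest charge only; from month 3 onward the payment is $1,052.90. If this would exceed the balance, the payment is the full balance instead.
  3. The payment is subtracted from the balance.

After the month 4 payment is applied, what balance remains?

Month 1: $2,754.85 +$44.08 interest = $2,798.93; pay $44.08 → $2,754.85
Month 2: $2,754.85 +$44.08 interest = $2,798.93; pay $44.08 → $2,754.85
Month 3: $2,754.85 +$44.08 interest = $2,798.93; pay $1,052.90 → $1,746.03
Month 4: $1,746.03 +$44.08 interest = $1,790.11; pay $1,052.90 → $737.21

$737.21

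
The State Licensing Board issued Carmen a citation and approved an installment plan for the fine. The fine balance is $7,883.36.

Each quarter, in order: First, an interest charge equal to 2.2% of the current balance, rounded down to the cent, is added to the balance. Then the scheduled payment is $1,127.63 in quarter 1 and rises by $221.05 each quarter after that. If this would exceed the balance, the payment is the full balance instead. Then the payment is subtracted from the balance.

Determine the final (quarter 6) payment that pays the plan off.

$652.13

# | Opening | Interest | Payment | End bal
1 | $7,883.36 | $173.43 | $1,127.63 | $6,929.16
2 | $6,929.16 | $152.44 | $1,348.68 | $5,732.92
3 | $5,732.92 | $126.12 | $1,569.73 | $4,289.31
4 | $4,289.31 | $94.36 | $1,790.78 | $2,592.89
5 | $2,592.89 | $57.04 | $2,011.83 | $638.10
6 | $638.10 | $14.03 | $652.13 | $0.00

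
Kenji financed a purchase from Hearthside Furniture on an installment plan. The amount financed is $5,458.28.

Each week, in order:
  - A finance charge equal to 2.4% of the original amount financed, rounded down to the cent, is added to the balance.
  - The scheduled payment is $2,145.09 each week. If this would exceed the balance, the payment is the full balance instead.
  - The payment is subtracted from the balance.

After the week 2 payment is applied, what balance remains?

$1,430.08

Week 1: opening $5,458.28; interest $130.99 → $5,589.27; payment $2,145.09; balance $3,444.18
Week 2: opening $3,444.18; interest $130.99 → $3,575.17; payment $2,145.09; balance $1,430.08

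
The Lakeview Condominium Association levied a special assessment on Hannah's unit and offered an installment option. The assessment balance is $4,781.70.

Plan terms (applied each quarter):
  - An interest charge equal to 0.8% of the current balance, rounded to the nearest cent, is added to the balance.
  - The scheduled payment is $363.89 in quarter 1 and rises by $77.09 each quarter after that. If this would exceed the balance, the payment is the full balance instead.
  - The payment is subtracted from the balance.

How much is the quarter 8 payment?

$812.61

# | Opening | Interest | Payment | End bal
1 | $4,781.70 | $38.25 | $363.89 | $4,456.06
2 | $4,456.06 | $35.65 | $440.98 | $4,050.73
3 | $4,050.73 | $32.41 | $518.07 | $3,565.07
4 | $3,565.07 | $28.52 | $595.16 | $2,998.43
5 | $2,998.43 | $23.99 | $672.25 | $2,350.17
6 | $2,350.17 | $18.80 | $749.34 | $1,619.63
7 | $1,619.63 | $12.96 | $826.43 | $806.16
8 | $806.16 | $6.45 | $812.61 | $0.00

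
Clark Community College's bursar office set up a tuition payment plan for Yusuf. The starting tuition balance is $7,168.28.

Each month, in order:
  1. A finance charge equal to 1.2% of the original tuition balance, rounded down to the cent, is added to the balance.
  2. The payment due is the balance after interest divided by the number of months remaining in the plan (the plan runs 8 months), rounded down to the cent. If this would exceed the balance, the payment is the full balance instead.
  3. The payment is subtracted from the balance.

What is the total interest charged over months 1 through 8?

Month 1: opening $7,168.28; interest $86.01 → $7,254.29; payment $906.78; balance $6,347.51
Month 2: opening $6,347.51; interest $86.01 → $6,433.52; payment $919.07; balance $5,514.45
Month 3: opening $5,514.45; interest $86.01 → $5,600.46; payment $933.41; balance $4,667.05
Month 4: opening $4,667.05; interest $86.01 → $4,753.06; payment $950.61; balance $3,802.45
Month 5: opening $3,802.45; interest $86.01 → $3,888.46; payment $972.11; balance $2,916.35
Month 6: opening $2,916.35; interest $86.01 → $3,002.36; payment $1,000.78; balance $2,001.58
Month 7: opening $2,001.58; interest $86.01 → $2,087.59; payment $1,043.79; balance $1,043.80
Month 8: opening $1,043.80; interest $86.01 → $1,129.81; payment $1,129.81; balance $0.00
Total interest: $86.01 + $86.01 + $86.01 + $86.01 + $86.01 + $86.01 + $86.01 + $86.01 = $688.08

$688.08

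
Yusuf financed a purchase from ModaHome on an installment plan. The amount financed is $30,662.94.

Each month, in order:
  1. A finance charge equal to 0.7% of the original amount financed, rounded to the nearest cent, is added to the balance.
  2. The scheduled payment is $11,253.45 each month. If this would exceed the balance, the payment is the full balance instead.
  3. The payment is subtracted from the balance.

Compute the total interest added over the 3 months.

Month 1: $30,662.94 +$214.64 interest = $30,877.58; pay $11,253.45 → $19,624.13
Month 2: $19,624.13 +$214.64 interest = $19,838.77; pay $11,253.45 → $8,585.32
Month 3: $8,585.32 +$214.64 interest = $8,799.96; pay $8,799.96 → $0.00
Total interest: $214.64 + $214.64 + $214.64 = $643.92

$643.92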